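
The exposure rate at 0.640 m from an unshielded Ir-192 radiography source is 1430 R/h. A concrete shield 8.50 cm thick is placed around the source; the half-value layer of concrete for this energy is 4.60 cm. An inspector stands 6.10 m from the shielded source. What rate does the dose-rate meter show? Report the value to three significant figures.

4.37 R/h

Distance alone: (0.640/6.10)² = 0.01101, so 1430 × 0.01101 = 15.74 R/h.
Shield: 8.50/4.60 = 1.848 half-value layers → attenuation 2^(−1.848) = 0.2778.
Combined: 15.74 × 0.2778 = 4.373 R/h.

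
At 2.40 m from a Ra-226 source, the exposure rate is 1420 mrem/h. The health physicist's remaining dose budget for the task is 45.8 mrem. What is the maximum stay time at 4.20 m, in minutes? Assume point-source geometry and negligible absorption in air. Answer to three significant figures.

5.93 min

Intensity scales as (d₁/d₂)², so rate at 4.20 m:
(2.40/4.20)² = 0.3265, so 1420 × 0.3265 = 463.6 mrem/h.
Stay time = 45.8 mrem ÷ 463.6 mrem/h = 0.09879 h = 5.927 min.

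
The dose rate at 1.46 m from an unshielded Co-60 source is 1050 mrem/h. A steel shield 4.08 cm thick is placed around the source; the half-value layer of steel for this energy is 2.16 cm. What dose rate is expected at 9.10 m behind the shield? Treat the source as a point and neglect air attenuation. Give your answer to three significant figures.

7.30 mrem/h

Distance alone: 1050 × (1.46/9.10)² = 1050 × 0.02574 = 27.03 mrem/h.
Shield: 4.08/2.16 = 1.889 half-value layers → attenuation 2^(−1.889) = 0.2700.
Combined: 27.03 × 0.2700 = 7.298 mrem/h.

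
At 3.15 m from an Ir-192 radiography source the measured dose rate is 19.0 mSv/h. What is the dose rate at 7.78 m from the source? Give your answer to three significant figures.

By the inverse-square law, scaling from 3.15 m to 7.78 m:
19.0 × (3.15/7.78)² = 19.0 × 0.1639 = 3.114 mSv/h.

3.11 mSv/h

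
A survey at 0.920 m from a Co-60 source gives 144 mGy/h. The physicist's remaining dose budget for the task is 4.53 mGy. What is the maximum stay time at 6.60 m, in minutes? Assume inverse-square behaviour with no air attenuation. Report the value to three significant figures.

97.1 min

By the inverse-square law, rate at 6.60 m:
(0.920/6.60)² = 0.01943, so 144 × 0.01943 = 2.798 mGy/h.
Stay time = 4.53 mGy ÷ 2.798 mGy/h = 1.619 h = 97.14 min.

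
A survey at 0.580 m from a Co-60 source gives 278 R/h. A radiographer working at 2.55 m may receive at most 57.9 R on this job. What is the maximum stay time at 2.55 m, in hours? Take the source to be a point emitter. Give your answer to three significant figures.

Intensity scales as (d₁/d₂)², so rate at 2.55 m:
(0.580/2.55)² = 0.05173, so 278 × 0.05173 = 14.38 R/h.
Stay time = 57.9 R ÷ 14.38 R/h = 4.026 h.

4.03 h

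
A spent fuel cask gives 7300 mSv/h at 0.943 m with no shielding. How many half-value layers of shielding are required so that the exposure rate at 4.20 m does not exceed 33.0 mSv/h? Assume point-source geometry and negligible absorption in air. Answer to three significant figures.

3.48 half-value layers

At 4.20 m, distance alone gives 7300 × (0.943/4.20)² = 7300 × 0.05041 = 368.0 mSv/h.
Further attenuation needed: 368.0/33.0 = 11.15.
n = log₂(11.15) = 3.479 half-value layers.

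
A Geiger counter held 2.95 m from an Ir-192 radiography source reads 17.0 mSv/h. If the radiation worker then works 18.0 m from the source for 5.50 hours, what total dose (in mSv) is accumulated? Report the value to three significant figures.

2.51 mSv

By the inverse-square law, rate at 18.0 m:
(2.95/18.0)² = 0.02686, so 17.0 × 0.02686 = 0.4566 mSv/h.
Dose = rate × time = 0.4566 mSv/h × 5.500 h = 2.511 mSv.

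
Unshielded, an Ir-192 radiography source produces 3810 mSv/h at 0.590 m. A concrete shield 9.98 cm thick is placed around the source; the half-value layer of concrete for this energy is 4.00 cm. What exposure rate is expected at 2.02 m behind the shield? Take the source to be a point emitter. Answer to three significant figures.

Distance alone: (0.590/2.02)² = 0.08531, so 3810 × 0.08531 = 325.0 mSv/h.
Shield: 9.98/4.00 = 2.495 half-value layers → attenuation 2^(−2.495) = 0.1774.
Combined: 325.0 × 0.1774 = 57.66 mSv/h.

57.7 mSv/h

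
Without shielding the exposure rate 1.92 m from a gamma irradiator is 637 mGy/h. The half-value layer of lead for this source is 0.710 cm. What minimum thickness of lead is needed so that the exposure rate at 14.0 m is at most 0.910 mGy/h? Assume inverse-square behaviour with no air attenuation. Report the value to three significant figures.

2.64 cm

At 14.0 m, distance alone gives (1.92/14.0)² = 0.01881, so 637 × 0.01881 = 11.98 mGy/h.
Further attenuation needed: 11.98/0.910 = 13.16.
n = log₂(13.16) = 3.718 half-value layers.
Thickness = 3.718 × 0.710 cm = 2.640 cm.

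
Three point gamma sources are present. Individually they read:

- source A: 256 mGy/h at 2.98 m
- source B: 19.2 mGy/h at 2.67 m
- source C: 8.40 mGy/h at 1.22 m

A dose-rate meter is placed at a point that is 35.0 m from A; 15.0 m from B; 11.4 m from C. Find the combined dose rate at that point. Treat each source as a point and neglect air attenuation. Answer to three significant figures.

By superposition, sum each source's inverse-square contribution:
A: 256 × (2.98/35.0)² = 1.856 mGy/h
B: 19.2 × (2.67/15.0)² = 0.6083 mGy/h
C: 8.40 × (1.22/11.4)² = 0.09620 mGy/h
Total = 1.856 + 0.6083 + 0.09620 = 2.561 mGy/h.

2.56 mGy/h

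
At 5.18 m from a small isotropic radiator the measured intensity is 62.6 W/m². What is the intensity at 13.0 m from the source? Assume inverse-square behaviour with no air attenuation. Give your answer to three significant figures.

9.94 W/m²

Using I₁d₁² = I₂d₂², scaling from 5.18 m to 13.0 m:
(5.18/13.0)² = 0.1588, so 62.6 × 0.1588 = 9.941 W/m².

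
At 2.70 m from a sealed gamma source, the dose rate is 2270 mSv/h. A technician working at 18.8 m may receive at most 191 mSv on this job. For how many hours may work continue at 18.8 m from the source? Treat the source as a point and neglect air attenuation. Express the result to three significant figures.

4.08 h

Applying the 1/r² law, rate at 18.8 m:
(2.70/18.8)² = 0.02063, so 2270 × 0.02063 = 46.83 mSv/h.
Stay time = 191 mSv ÷ 46.83 mSv/h = 4.079 h.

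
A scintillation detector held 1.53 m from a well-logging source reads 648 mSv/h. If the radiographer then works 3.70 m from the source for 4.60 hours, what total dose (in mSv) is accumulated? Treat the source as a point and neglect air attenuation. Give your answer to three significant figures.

510 mSv

By the inverse-square law, rate at 3.70 m:
648 × (1.53/3.70)² = 648 × 0.1710 = 110.8 mSv/h.
Dose = rate × time = 110.8 mSv/h × 4.600 h = 509.7 mSv.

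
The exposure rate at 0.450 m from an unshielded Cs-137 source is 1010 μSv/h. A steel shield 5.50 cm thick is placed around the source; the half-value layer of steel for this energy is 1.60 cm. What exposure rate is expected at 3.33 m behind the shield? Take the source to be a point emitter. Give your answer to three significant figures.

Distance alone: (0.450/3.33)² = 0.01826, so 1010 × 0.01826 = 18.44 μSv/h.
Shield: 5.50/1.60 = 3.438 half-value layers → attenuation 2^(−3.438) = 0.09227.
Combined: 18.44 × 0.09227 = 1.701 μSv/h.

1.70 μSv/h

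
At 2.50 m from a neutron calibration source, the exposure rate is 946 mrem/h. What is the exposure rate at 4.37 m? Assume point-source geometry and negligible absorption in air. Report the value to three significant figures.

Since intensity falls as 1/r², the rate at 4.37 m is
(2.50/4.37)² = 0.3273, so 946 × 0.3273 = 309.6 mrem/h.

310 mrem/h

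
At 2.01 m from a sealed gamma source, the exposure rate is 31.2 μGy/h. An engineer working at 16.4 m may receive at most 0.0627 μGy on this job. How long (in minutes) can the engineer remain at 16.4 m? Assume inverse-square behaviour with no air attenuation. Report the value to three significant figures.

Intensity scales as (d₁/d₂)², so rate at 16.4 m:
31.2 × (2.01/16.4)² = 31.2 × 0.01502 = 0.4686 μGy/h.
Stay time = 0.0627 μGy ÷ 0.4686 μGy/h = 0.1338 h = 8.028 min.

8.03 min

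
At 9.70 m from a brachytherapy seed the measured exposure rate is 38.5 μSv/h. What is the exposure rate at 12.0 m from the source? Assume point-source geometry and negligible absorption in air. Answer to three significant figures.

25.2 μSv/h

Applying the 1/r² law, scaling from 9.70 m to 12.0 m:
38.5 × (9.70/12.0)² = 38.5 × 0.6534 = 25.16 μSv/h.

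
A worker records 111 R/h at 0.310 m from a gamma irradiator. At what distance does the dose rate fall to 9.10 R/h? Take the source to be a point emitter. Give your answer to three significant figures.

Using I₁d₁² = I₂d₂², d₂ = d₁·√(I₁/I₂).
I₁/I₂ = 111/9.10 = 12.20, so d₂ = 0.310 × √12.20 = 1.083 m.

1.08 m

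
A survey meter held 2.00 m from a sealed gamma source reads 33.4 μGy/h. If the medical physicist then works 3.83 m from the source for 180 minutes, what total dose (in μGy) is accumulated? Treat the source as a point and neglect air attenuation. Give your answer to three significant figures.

Since intensity falls as 1/r², rate at 3.83 m:
33.4 × (2.00/3.83)² = 33.4 × 0.2727 = 9.108 μGy/h.
Dose = rate × time = 9.108 μGy/h × 3.000 h = 27.32 μGy.

27.3 μGy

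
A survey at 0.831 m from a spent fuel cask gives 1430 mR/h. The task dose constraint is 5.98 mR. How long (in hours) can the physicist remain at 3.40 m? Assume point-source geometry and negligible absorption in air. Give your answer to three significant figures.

Intensity scales as (d₁/d₂)², so rate at 3.40 m:
1430 × (0.831/3.40)² = 1430 × 0.05974 = 85.43 mR/h.
Stay time = 5.98 mR ÷ 85.43 mR/h = 0.07000 h.

0.0700 h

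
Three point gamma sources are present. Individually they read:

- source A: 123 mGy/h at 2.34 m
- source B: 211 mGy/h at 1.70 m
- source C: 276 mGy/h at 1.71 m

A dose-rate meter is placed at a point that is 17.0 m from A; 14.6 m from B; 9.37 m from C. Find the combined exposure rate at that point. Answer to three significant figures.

14.4 mGy/h

By superposition, sum each source's inverse-square contribution:
A: 123 × (2.34/17.0)² = 2.330 mGy/h
B: 211 × (1.70/14.6)² = 2.861 mGy/h
C: 276 × (1.71/9.37)² = 9.192 mGy/h
Total = 2.330 + 2.861 + 9.192 = 14.38 mGy/h.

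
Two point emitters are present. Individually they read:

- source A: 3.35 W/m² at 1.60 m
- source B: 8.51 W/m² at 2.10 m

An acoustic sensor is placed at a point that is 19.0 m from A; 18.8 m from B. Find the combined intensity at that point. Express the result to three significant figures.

By superposition, sum each source's inverse-square contribution:
A: 3.35 × (1.60/19.0)² = 0.02376 W/m²
B: 8.51 × (2.10/18.8)² = 0.1062 W/m²
Total = 0.02376 + 0.1062 = 0.1300 W/m².

0.130 W/m²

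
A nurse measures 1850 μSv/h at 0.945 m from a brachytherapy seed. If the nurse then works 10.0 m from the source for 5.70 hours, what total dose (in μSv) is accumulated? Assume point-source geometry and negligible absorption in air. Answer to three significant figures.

Intensity scales as (d₁/d₂)², so rate at 10.0 m:
1850 × (0.945/10.0)² = 1850 × 0.008930 = 16.52 μSv/h.
Dose = rate × time = 16.52 μSv/h × 5.700 h = 94.16 μSv.

94.2 μSv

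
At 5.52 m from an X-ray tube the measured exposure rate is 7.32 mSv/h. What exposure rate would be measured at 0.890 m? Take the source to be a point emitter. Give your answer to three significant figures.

282 mSv/h

Since intensity falls as 1/r², scaling from 5.52 m to 0.890 m:
(5.52/0.890)² = 38.47, so 7.32 × 38.47 = 281.6 mSv/h.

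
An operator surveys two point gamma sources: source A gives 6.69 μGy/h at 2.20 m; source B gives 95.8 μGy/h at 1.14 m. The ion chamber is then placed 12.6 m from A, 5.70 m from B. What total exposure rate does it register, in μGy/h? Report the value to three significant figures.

Each source contributes Iᵢ·(dᵢ/rᵢ)²; contributions add.
A: 6.69 × (2.20/12.6)² = 0.2040 μGy/h
B: 95.8 × (1.14/5.70)² = 3.832 μGy/h
Total = 0.2040 + 3.832 = 4.036 μGy/h.

4.04 μGy/h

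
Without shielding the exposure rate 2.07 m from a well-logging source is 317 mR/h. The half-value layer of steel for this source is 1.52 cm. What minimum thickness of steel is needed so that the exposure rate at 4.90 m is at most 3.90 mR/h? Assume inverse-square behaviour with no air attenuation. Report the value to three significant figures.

5.87 cm

At 4.90 m, distance alone gives 317 × (2.07/4.90)² = 317 × 0.1785 = 56.58 mR/h.
Further attenuation needed: 56.58/3.90 = 14.51.
n = log₂(14.51) = 3.859 half-value layers.
Thickness = 3.859 × 1.52 cm = 5.866 cm.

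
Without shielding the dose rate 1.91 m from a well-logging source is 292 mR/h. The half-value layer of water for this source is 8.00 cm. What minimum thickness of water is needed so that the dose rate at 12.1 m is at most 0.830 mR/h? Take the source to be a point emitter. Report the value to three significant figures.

25.1 cm

At 12.1 m, distance alone gives 292 × (1.91/12.1)² = 292 × 0.02492 = 7.277 mR/h.
Further attenuation needed: 7.277/0.830 = 8.767.
n = log₂(8.767) = 3.132 half-value layers.
Thickness = 3.132 × 8.00 cm = 25.06 cm.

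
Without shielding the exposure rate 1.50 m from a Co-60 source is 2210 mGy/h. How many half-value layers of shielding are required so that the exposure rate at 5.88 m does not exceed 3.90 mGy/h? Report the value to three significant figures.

At 5.88 m, distance alone gives (1.50/5.88)² = 0.06508, so 2210 × 0.06508 = 143.8 mGy/h.
Further attenuation needed: 143.8/3.90 = 36.87.
n = log₂(36.87) = 5.204 half-value layers.

5.20 half-value layers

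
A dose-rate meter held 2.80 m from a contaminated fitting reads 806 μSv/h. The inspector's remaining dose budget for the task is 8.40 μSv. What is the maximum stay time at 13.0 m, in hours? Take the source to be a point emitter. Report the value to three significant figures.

0.225 h

Since intensity falls as 1/r², rate at 13.0 m:
(2.80/13.0)² = 0.04639, so 806 × 0.04639 = 37.39 μSv/h.
Stay time = 8.40 μSv ÷ 37.39 μSv/h = 0.2247 h.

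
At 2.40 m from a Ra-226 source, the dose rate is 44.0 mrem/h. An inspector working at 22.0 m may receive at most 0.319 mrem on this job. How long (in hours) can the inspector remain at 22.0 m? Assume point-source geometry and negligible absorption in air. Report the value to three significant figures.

Applying the 1/r² law, rate at 22.0 m:
(2.40/22.0)² = 0.01190, so 44.0 × 0.01190 = 0.5236 mrem/h.
Stay time = 0.319 mrem ÷ 0.5236 mrem/h = 0.6092 h.

0.609 h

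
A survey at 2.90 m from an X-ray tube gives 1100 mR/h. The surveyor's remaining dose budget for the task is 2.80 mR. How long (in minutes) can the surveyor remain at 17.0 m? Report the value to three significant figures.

5.25 min

Intensity scales as (d₁/d₂)², so rate at 17.0 m:
(2.90/17.0)² = 0.02910, so 1100 × 0.02910 = 32.01 mR/h.
Stay time = 2.80 mR ÷ 32.01 mR/h = 0.08747 h = 5.248 min.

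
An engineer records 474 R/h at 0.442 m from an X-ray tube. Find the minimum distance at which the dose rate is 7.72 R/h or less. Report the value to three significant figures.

Intensity scales as (d₁/d₂)², so d₂ = d₁·√(I₁/I₂).
I₁/I₂ = 474/7.72 = 61.40, so d₂ = 0.442 × √61.40 = 3.463 m.

3.46 m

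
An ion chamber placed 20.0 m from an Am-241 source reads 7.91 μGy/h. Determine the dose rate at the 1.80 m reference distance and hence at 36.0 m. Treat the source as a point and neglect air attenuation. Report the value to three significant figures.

Using I₁d₁² = I₂d₂²,
At 1.80 m: 7.91 × (20.0/1.80)² = 7.91 × 123.5 = 976.9 μGy/h
At 36.0 m: 976.9 × (1.80/36.0)² = 976.9 × 0.002500 = 2.442 μGy/h.

977 μGy/h; 2.44 μGy/h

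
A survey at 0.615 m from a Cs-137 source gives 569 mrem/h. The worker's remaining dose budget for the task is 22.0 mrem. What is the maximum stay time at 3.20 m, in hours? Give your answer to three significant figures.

Applying the 1/r² law, rate at 3.20 m:
569 × (0.615/3.20)² = 569 × 0.03694 = 21.02 mrem/h.
Stay time = 22.0 mrem ÷ 21.02 mrem/h = 1.047 h.

1.05 h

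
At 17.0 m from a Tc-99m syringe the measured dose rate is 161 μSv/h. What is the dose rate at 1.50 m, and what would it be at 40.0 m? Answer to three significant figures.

20700 μSv/h; 29.1 μSv/h

Applying the 1/r² law,
At 1.50 m: 161 × (17.0/1.50)² = 161 × 128.4 = 20670 μSv/h
At 40.0 m: 20670 × (1.50/40.0)² = 20670 × 0.001406 = 29.06 μSv/h.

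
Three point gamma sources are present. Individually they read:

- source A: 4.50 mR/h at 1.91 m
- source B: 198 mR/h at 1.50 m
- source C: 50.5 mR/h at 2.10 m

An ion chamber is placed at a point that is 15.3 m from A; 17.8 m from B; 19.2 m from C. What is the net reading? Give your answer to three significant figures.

2.08 mR/h

Each source contributes Iᵢ·(dᵢ/rᵢ)²; contributions add.
A: 4.50 × (1.91/15.3)² = 0.07013 mR/h
B: 198 × (1.50/17.8)² = 1.406 mR/h
C: 50.5 × (2.10/19.2)² = 0.6041 mR/h
Total = 0.07013 + 1.406 + 0.6041 = 2.080 mR/h.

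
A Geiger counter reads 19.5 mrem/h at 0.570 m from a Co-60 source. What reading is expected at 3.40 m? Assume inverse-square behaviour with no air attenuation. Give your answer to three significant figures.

Intensity scales as (d₁/d₂)², so the rate at 3.40 m is
19.5 × (0.570/3.40)² = 19.5 × 0.02811 = 0.5481 mrem/h.

0.548 mrem/h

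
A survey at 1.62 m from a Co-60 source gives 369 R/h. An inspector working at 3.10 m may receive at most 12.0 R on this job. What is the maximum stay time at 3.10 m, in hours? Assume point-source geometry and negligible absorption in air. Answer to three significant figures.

Intensity scales as (d₁/d₂)², so rate at 3.10 m:
(1.62/3.10)² = 0.2731, so 369 × 0.2731 = 100.8 R/h.
Stay time = 12.0 R ÷ 100.8 R/h = 0.1190 h.

0.119 h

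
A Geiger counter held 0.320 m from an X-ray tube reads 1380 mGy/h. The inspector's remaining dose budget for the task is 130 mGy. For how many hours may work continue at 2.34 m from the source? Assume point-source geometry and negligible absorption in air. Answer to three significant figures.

5.04 h

Applying the 1/r² law, rate at 2.34 m:
1380 × (0.320/2.34)² = 1380 × 0.01870 = 25.81 mGy/h.
Stay time = 130 mGy ÷ 25.81 mGy/h = 5.037 h.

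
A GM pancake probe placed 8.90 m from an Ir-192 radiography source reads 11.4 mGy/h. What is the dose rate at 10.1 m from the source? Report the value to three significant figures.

Using I₁d₁² = I₂d₂², scaling from 8.90 m to 10.1 m:
(8.90/10.1)² = 0.7765, so 11.4 × 0.7765 = 8.852 mGy/h.

8.85 mGy/h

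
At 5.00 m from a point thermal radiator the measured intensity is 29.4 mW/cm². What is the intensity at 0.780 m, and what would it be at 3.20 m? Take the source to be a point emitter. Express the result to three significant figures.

1210 mW/cm²; 71.8 mW/cm²

Applying the 1/r² law,
At 0.780 m: (5.00/0.780)² = 41.09, so 29.4 × 41.09 = 1208 mW/cm²
At 3.20 m: 1208 × (0.780/3.20)² = 1208 × 0.05941 = 71.77 mW/cm².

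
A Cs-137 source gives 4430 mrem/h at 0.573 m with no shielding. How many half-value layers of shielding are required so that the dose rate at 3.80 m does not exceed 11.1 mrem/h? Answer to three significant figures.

3.18 half-value layers

At 3.80 m, distance alone gives (0.573/3.80)² = 0.02274, so 4430 × 0.02274 = 100.7 mrem/h.
Further attenuation needed: 100.7/11.1 = 9.072.
n = log₂(9.072) = 3.181 half-value layers.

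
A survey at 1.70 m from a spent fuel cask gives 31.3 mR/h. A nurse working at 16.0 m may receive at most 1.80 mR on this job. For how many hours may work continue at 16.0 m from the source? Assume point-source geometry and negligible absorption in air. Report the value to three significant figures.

5.09 h

Since intensity falls as 1/r², rate at 16.0 m:
31.3 × (1.70/16.0)² = 31.3 × 0.01129 = 0.3534 mR/h.
Stay time = 1.80 mR ÷ 0.3534 mR/h = 5.093 h.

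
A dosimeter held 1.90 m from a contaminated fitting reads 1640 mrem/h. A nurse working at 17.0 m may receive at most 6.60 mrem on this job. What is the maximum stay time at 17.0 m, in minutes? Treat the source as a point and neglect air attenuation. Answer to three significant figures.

19.3 min

Intensity scales as (d₁/d₂)², so rate at 17.0 m:
1640 × (1.90/17.0)² = 1640 × 0.01249 = 20.48 mrem/h.
Stay time = 6.60 mrem ÷ 20.48 mrem/h = 0.3223 h = 19.34 min.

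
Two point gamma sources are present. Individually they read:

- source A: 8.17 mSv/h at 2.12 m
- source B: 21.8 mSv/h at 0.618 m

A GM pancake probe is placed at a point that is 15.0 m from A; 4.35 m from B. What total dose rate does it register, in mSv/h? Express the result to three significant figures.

By superposition, sum each source's inverse-square contribution:
A: 8.17 × (2.12/15.0)² = 0.1632 mSv/h
B: 21.8 × (0.618/4.35)² = 0.4400 mSv/h
Total = 0.1632 + 0.4400 = 0.6032 mSv/h.

0.603 mSv/h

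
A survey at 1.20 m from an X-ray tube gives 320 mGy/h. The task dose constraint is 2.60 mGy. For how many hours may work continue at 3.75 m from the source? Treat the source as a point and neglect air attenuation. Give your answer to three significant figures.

0.0793 h

Intensity scales as (d₁/d₂)², so rate at 3.75 m:
(1.20/3.75)² = 0.1024, so 320 × 0.1024 = 32.77 mGy/h.
Stay time = 2.60 mGy ÷ 32.77 mGy/h = 0.07934 h.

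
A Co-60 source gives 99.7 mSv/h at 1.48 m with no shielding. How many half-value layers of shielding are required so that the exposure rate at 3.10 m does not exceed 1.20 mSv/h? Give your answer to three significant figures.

At 3.10 m, distance alone gives (1.48/3.10)² = 0.2279, so 99.7 × 0.2279 = 22.72 mSv/h.
Further attenuation needed: 22.72/1.20 = 18.93.
n = log₂(18.93) = 4.243 half-value layers.

4.24 half-value layers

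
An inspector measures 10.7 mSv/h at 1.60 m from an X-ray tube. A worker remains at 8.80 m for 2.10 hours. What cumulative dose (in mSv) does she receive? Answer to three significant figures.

Intensity scales as (d₁/d₂)², so rate at 8.80 m:
(1.60/8.80)² = 0.03306, so 10.7 × 0.03306 = 0.3537 mSv/h.
Dose = rate × time = 0.3537 mSv/h × 2.100 h = 0.7428 mSv.

0.743 mSv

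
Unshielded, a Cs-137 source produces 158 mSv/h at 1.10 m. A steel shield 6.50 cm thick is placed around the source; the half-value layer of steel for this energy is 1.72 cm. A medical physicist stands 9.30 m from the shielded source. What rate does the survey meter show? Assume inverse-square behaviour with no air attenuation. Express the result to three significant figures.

0.161 mSv/h

Distance alone: 158 × (1.10/9.30)² = 158 × 0.01399 = 2.210 mSv/h.
Shield: 6.50/1.72 = 3.779 half-value layers → attenuation 2^(−3.779) = 0.07285.
Combined: 2.210 × 0.07285 = 0.1610 mSv/h.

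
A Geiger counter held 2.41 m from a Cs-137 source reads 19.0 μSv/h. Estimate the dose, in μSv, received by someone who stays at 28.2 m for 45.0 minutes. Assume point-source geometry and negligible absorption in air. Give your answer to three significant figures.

0.104 μSv

Intensity scales as (d₁/d₂)², so rate at 28.2 m:
(2.41/28.2)² = 0.007304, so 19.0 × 0.007304 = 0.1388 μSv/h.
Dose = rate × time = 0.1388 μSv/h × 0.7500 h = 0.1041 μSv.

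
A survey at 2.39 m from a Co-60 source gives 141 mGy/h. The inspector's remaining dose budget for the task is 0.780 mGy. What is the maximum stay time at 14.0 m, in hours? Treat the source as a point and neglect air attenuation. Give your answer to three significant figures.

Applying the 1/r² law, rate at 14.0 m:
141 × (2.39/14.0)² = 141 × 0.02914 = 4.109 mGy/h.
Stay time = 0.780 mGy ÷ 4.109 mGy/h = 0.1898 h.

0.190 h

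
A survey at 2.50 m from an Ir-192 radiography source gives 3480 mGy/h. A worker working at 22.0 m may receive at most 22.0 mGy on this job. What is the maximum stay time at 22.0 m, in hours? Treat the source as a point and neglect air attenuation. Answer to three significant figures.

0.490 h

Intensity scales as (d₁/d₂)², so rate at 22.0 m:
3480 × (2.50/22.0)² = 3480 × 0.01291 = 44.93 mGy/h.
Stay time = 22.0 mGy ÷ 44.93 mGy/h = 0.4897 h.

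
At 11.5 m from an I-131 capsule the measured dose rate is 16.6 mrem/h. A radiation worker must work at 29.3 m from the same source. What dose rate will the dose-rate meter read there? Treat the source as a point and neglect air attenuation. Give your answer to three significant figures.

Intensity scales as (d₁/d₂)², so scaling from 11.5 m to 29.3 m:
(11.5/29.3)² = 0.1540, so 16.6 × 0.1540 = 2.556 mrem/h.

2.56 mrem/h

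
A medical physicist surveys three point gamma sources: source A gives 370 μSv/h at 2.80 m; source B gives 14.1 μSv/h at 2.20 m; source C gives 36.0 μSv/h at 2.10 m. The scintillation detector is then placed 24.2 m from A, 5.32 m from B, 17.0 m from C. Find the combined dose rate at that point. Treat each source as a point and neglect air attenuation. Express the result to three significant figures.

7.91 μSv/h

By superposition, sum each source's inverse-square contribution:
A: 370 × (2.80/24.2)² = 4.953 μSv/h
B: 14.1 × (2.20/5.32)² = 2.411 μSv/h
C: 36.0 × (2.10/17.0)² = 0.5493 μSv/h
Total = 4.953 + 2.411 + 0.5493 = 7.913 μSv/h.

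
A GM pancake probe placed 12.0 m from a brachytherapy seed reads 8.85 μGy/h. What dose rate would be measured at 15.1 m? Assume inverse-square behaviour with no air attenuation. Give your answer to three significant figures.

Applying the 1/r² law, scaling from 12.0 m to 15.1 m:
8.85 × (12.0/15.1)² = 8.85 × 0.6316 = 5.590 μGy/h.

5.59 μGy/h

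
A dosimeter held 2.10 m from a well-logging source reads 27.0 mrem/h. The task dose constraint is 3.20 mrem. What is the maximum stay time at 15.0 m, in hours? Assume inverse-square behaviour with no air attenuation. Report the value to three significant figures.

6.05 h

Intensity scales as (d₁/d₂)², so rate at 15.0 m:
(2.10/15.0)² = 0.01960, so 27.0 × 0.01960 = 0.5292 mrem/h.
Stay time = 3.20 mrem ÷ 0.5292 mrem/h = 6.047 h.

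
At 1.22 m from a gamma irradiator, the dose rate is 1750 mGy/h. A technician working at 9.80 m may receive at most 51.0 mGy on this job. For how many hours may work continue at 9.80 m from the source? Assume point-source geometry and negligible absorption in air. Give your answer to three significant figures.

Applying the 1/r² law, rate at 9.80 m:
1750 × (1.22/9.80)² = 1750 × 0.01550 = 27.12 mGy/h.
Stay time = 51.0 mGy ÷ 27.12 mGy/h = 1.881 h.

1.88 h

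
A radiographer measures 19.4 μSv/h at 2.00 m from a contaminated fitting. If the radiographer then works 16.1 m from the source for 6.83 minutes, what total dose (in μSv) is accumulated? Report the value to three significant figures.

Applying the 1/r² law, rate at 16.1 m:
19.4 × (2.00/16.1)² = 19.4 × 0.01543 = 0.2993 μSv/h.
Dose = rate × time = 0.2993 μSv/h × 0.1138 h = 0.03406 μSv.

0.0341 μSv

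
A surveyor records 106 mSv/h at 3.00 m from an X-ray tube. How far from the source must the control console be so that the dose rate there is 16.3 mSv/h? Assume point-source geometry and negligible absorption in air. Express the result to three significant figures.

7.65 m

Intensity scales as (d₁/d₂)², so d₂ = d₁·√(I₁/I₂).
I₁/I₂ = 106/16.3 = 6.503, so d₂ = 3.00 × √6.503 = 7.650 m.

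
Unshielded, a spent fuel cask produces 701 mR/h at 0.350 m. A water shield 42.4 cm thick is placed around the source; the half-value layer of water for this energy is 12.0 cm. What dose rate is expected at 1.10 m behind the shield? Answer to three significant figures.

6.13 mR/h

Distance alone: 701 × (0.350/1.10)² = 701 × 0.1012 = 70.94 mR/h.
Shield: 42.4/12.0 = 3.533 half-value layers → attenuation 2^(−3.533) = 0.08639.
Combined: 70.94 × 0.08639 = 6.129 mR/h.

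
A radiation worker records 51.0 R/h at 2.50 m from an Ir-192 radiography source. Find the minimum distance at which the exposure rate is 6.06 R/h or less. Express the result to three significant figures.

Since intensity falls as 1/r², d₂ = d₁·√(I₁/I₂).
I₁/I₂ = 51.0/6.06 = 8.416, so d₂ = 2.50 × √8.416 = 7.253 m.

7.25 m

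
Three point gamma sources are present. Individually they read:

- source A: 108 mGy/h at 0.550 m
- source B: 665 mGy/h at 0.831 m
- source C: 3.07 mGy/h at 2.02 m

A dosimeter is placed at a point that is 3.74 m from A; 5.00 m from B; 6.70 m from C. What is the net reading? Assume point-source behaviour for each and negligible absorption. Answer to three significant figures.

By superposition, sum each source's inverse-square contribution:
A: 108 × (0.550/3.74)² = 2.336 mGy/h
B: 665 × (0.831/5.00)² = 18.37 mGy/h
C: 3.07 × (2.02/6.70)² = 0.2791 mGy/h
Total = 2.336 + 18.37 + 0.2791 = 20.99 mGy/h.

21.0 mGy/h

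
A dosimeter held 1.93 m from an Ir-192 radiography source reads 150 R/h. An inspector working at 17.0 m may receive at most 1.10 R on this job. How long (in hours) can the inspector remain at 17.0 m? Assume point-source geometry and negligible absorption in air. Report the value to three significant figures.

Intensity scales as (d₁/d₂)², so rate at 17.0 m:
150 × (1.93/17.0)² = 150 × 0.01289 = 1.933 R/h.
Stay time = 1.10 R ÷ 1.933 R/h = 0.5691 h.

0.569 h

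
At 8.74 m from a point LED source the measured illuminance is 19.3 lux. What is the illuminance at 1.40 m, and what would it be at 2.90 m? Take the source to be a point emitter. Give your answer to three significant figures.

By the inverse-square law,
At 1.40 m: 19.3 × (8.74/1.40)² = 19.3 × 38.97 = 752.1 lux
At 2.90 m: (1.40/2.90)² = 0.2331, so 752.1 × 0.2331 = 175.3 lux.

752 lux; 175 lux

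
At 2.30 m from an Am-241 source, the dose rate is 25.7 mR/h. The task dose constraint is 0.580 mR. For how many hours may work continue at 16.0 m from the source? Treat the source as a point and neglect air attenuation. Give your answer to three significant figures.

1.09 h

Using I₁d₁² = I₂d₂², rate at 16.0 m:
(2.30/16.0)² = 0.02066, so 25.7 × 0.02066 = 0.5310 mR/h.
Stay time = 0.580 mR ÷ 0.5310 mR/h = 1.092 h.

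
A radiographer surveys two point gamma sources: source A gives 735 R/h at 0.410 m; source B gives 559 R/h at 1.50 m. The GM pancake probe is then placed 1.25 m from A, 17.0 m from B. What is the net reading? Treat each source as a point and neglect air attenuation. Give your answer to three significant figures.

By superposition, sum each source's inverse-square contribution:
A: 735 × (0.410/1.25)² = 79.07 R/h
B: 559 × (1.50/17.0)² = 4.352 R/h
Total = 79.07 + 4.352 = 83.42 R/h.

83.4 R/h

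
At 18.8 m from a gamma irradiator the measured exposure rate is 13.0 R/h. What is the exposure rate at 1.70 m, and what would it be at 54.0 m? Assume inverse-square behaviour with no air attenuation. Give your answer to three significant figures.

By the inverse-square law,
At 1.70 m: 13.0 × (18.8/1.70)² = 13.0 × 122.3 = 1590 R/h
At 54.0 m: (1.70/54.0)² = 0.0009911, so 1590 × 0.0009911 = 1.576 R/h.

1590 R/h; 1.58 R/h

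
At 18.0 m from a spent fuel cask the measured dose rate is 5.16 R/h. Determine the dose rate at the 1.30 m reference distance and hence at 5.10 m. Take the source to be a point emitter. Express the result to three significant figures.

Since intensity falls as 1/r²,
At 1.30 m: (18.0/1.30)² = 191.7, so 5.16 × 191.7 = 989.2 R/h
At 5.10 m: 989.2 × (1.30/5.10)² = 989.2 × 0.06498 = 64.28 R/h.

989 R/h; 64.3 R/h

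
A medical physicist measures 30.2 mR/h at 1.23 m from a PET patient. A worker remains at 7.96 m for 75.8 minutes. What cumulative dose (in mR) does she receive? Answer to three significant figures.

0.911 mR

By the inverse-square law, rate at 7.96 m:
(1.23/7.96)² = 0.02388, so 30.2 × 0.02388 = 0.7212 mR/h.
Dose = rate × time = 0.7212 mR/h × 1.263 h = 0.9109 mR.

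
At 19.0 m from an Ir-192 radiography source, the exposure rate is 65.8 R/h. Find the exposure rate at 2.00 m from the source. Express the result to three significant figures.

Since intensity falls as 1/r², the rate at 2.00 m is
(19.0/2.00)² = 90.25, so 65.8 × 90.25 = 5938 R/h.

5940 R/h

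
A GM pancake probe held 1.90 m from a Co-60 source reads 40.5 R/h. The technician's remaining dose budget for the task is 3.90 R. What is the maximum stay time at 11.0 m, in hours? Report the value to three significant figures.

Intensity scales as (d₁/d₂)², so rate at 11.0 m:
40.5 × (1.90/11.0)² = 40.5 × 0.02983 = 1.208 R/h.
Stay time = 3.90 R ÷ 1.208 R/h = 3.228 h.

3.23 h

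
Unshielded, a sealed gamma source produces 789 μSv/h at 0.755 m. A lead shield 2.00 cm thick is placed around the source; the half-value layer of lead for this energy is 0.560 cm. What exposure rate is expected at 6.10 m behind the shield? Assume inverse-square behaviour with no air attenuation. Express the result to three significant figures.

1.02 μSv/h

Distance alone: (0.755/6.10)² = 0.01532, so 789 × 0.01532 = 12.09 μSv/h.
Shield: 2.00/0.560 = 3.571 half-value layers → attenuation 2^(−3.571) = 0.08414.
Combined: 12.09 × 0.08414 = 1.017 μSv/h.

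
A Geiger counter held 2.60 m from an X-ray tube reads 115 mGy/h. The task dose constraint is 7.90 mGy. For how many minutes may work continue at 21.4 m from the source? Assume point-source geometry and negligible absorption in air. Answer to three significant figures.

By the inverse-square law, rate at 21.4 m:
115 × (2.60/21.4)² = 115 × 0.01476 = 1.697 mGy/h.
Stay time = 7.90 mGy ÷ 1.697 mGy/h = 4.655 h = 279.3 min.

279 min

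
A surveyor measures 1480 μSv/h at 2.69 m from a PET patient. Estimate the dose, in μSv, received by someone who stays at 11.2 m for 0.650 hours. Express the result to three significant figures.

Since intensity falls as 1/r², rate at 11.2 m:
(2.69/11.2)² = 0.05769, so 1480 × 0.05769 = 85.38 μSv/h.
Dose = rate × time = 85.38 μSv/h × 0.6500 h = 55.50 μSv.

55.5 μSv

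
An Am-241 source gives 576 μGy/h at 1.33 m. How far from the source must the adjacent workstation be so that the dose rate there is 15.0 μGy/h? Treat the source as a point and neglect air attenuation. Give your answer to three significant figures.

Since intensity falls as 1/r², d₂ = d₁·√(I₁/I₂).
I₁/I₂ = 576/15.0 = 38.40, so d₂ = 1.33 × √38.40 = 8.242 m.

8.24 m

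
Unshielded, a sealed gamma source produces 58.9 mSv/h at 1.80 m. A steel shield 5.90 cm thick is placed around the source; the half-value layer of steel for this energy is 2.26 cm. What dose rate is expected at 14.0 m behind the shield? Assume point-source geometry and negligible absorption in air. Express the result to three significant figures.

0.159 mSv/h

Distance alone: 58.9 × (1.80/14.0)² = 58.9 × 0.01653 = 0.9736 mSv/h.
Shield: 5.90/2.26 = 2.611 half-value layers → attenuation 2^(−2.611) = 0.1637.
Combined: 0.9736 × 0.1637 = 0.1594 mSv/h.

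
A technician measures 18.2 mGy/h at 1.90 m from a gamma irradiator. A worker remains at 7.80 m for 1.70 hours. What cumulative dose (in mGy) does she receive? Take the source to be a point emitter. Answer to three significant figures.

1.84 mGy

Using I₁d₁² = I₂d₂², rate at 7.80 m:
(1.90/7.80)² = 0.05934, so 18.2 × 0.05934 = 1.080 mGy/h.
Dose = rate × time = 1.080 mGy/h × 1.700 h = 1.836 mGy.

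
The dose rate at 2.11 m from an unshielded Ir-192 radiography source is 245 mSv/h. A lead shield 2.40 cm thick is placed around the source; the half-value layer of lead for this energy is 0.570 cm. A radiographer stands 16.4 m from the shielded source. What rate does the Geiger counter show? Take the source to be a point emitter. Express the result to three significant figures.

Distance alone: 245 × (2.11/16.4)² = 245 × 0.01655 = 4.055 mSv/h.
Shield: 2.40/0.570 = 4.211 half-value layers → attenuation 2^(−4.211) = 0.05400.
Combined: 4.055 × 0.05400 = 0.2190 mSv/h.

0.219 mSv/h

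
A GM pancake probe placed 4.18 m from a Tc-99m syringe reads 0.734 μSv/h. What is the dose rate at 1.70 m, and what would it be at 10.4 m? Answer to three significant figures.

Since intensity falls as 1/r²,
At 1.70 m: (4.18/1.70)² = 6.046, so 0.734 × 6.046 = 4.438 μSv/h
At 10.4 m: 4.438 × (1.70/10.4)² = 4.438 × 0.02672 = 0.1186 μSv/h.

4.44 μSv/h; 0.119 μSv/h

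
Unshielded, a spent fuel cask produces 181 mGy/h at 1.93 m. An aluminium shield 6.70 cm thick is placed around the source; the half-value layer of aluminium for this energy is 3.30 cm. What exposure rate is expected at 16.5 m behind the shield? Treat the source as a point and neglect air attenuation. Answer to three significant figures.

0.606 mGy/h

Distance alone: 181 × (1.93/16.5)² = 181 × 0.01368 = 2.476 mGy/h.
Shield: 6.70/3.30 = 2.030 half-value layers → attenuation 2^(−2.030) = 0.2449.
Combined: 2.476 × 0.2449 = 0.6064 mGy/h.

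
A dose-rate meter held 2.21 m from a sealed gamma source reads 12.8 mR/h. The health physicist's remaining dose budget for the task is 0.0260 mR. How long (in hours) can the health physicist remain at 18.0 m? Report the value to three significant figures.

0.135 h

By the inverse-square law, rate at 18.0 m:
12.8 × (2.21/18.0)² = 12.8 × 0.01507 = 0.1929 mR/h.
Stay time = 0.0260 mR ÷ 0.1929 mR/h = 0.1348 h.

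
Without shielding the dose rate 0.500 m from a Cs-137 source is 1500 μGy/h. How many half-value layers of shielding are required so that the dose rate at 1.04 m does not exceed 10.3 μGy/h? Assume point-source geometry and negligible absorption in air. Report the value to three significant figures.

At 1.04 m, distance alone gives (0.500/1.04)² = 0.2311, so 1500 × 0.2311 = 346.6 μGy/h.
Further attenuation needed: 346.6/10.3 = 33.65.
n = log₂(33.65) = 5.073 half-value layers.

5.07 half-value layers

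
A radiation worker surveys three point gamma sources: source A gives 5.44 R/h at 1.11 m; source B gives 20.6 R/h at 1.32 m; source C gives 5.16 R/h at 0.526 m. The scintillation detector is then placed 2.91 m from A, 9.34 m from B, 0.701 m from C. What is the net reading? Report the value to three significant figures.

4.11 R/h

By superposition, sum each source's inverse-square contribution:
A: 5.44 × (1.11/2.91)² = 0.7915 R/h
B: 20.6 × (1.32/9.34)² = 0.4115 R/h
C: 5.16 × (0.526/0.701)² = 2.905 R/h
Total = 0.7915 + 0.4115 + 2.905 = 4.108 R/h.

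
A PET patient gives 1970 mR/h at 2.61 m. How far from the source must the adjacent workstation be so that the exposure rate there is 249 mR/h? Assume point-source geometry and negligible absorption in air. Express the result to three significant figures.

Since intensity falls as 1/r², d₂ = d₁·√(I₁/I₂).
I₁/I₂ = 1970/249 = 7.912, so d₂ = 2.61 × √7.912 = 7.341 m.

7.34 m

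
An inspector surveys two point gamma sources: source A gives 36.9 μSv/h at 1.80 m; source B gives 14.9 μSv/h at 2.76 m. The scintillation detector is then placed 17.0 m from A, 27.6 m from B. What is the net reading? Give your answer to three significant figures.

Each source contributes Iᵢ·(dᵢ/rᵢ)²; contributions add.
A: 36.9 × (1.80/17.0)² = 0.4137 μSv/h
B: 14.9 × (2.76/27.6)² = 0.1490 μSv/h
Total = 0.4137 + 0.1490 = 0.5627 μSv/h.

0.563 μSv/h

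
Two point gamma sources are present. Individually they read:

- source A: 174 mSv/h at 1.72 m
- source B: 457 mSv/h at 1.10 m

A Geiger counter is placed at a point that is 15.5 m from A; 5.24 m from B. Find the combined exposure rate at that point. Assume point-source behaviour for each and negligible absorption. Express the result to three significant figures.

By superposition, sum each source's inverse-square contribution:
A: 174 × (1.72/15.5)² = 2.143 mSv/h
B: 457 × (1.10/5.24)² = 20.14 mSv/h
Total = 2.143 + 20.14 = 22.28 mSv/h.

22.3 mSv/h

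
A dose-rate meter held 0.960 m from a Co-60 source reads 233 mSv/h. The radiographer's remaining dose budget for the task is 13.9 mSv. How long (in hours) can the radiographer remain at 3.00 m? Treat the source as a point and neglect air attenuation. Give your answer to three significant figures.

By the inverse-square law, rate at 3.00 m:
(0.960/3.00)² = 0.1024, so 233 × 0.1024 = 23.86 mSv/h.
Stay time = 13.9 mSv ÷ 23.86 mSv/h = 0.5826 h.

0.583 h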